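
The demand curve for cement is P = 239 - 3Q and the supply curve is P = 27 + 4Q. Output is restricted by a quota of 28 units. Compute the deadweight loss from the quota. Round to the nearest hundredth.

18.29

Without the quota, 239 - 3Q = 27 + 4Q gives Q* = 30.2857.
At Q = 28 the demand price is 239 - 3(28) = 155 and the supply price is 27 + 4(28) = 139.
DWL = (1/2)(gap between curves at 28) x (Q* - 28) = (1/2)(16)(2.2857) = 18.2857.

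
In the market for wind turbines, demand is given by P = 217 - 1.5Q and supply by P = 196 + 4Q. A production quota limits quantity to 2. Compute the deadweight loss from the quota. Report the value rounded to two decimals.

Without the quota, 217 - 1.5Q = 196 + 4Q gives Q* = 3.8182.
At Q = 2 the demand price is 217 - 1.5(2) = 214 and the supply price is 196 + 4(2) = 204.
Deadweight loss is the triangle between the curves from 2 to 3.8182: (1/2)(214 - 204)(3.8182 - 2) = 9.0909.

9.09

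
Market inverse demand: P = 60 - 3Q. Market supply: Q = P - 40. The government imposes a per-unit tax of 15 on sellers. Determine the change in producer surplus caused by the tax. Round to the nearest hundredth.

-11.72

Rewriting supply in inverse form: P = 40 + Q.
Pre-tax equilibrium: 60 - 3Q = 40 + Q gives Q* = 5, P* = 45.
A tax on sellers shifts supply up by 15: 60 - 3Q = 40 + Q + 15, so Q_t = 1.25. Buyers pay P_b = 56.25; sellers receive P_s = P_b - 15 = 41.25.
PS falls from (1/2)(5)(5) = 12.5 to (1/2)(1.25)(1.25) = 0.7812, a change of -11.7188.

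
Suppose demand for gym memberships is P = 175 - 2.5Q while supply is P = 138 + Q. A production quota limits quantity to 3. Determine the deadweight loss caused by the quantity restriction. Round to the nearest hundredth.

Without the quota, 175 - 2.5Q = 138 + Q gives Q* = 10.5714.
At Q = 3 the demand price is 175 - 2.5(3) = 167.5 and the supply price is 138 + (3) = 141.
DWL = (1/2)(gap between curves at 3) x (Q* - 3) = (1/2)(26.5)(7.5714) = 100.3214.

100.32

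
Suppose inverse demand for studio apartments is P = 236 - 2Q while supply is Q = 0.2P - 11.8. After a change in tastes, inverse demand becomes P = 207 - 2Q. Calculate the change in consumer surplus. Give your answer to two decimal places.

Rewriting supply in inverse form: P = 59 + 5Q.
Initial equilibrium: Q_0 = 25.2857, P_0 = 185.4286; CS_0 = (1/2)(25.2857)(50.5714) = 639.3673, PS_0 = (1/2)(25.2857)(126.4286) = 1598.4184.
New equilibrium: 207 - 2Q = 59 + 5Q gives Q_1 = 21.1429, P_1 = 164.7143; CS_1 = 447.0204, PS_1 = 1117.551.
Change in consumer surplus = 447.0204 - 639.3673 = -192.3469.

-192.35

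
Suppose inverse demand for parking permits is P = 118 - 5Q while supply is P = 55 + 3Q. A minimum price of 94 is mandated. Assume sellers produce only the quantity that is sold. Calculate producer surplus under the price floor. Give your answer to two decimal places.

Free-market equilibrium: 118 - 5Q = 55 + 3Q gives Q* = 7.875, P* = 78.625.
At P = 94, buyers demand (118 - 94)/5 = 4.8 while sellers would supply more, so the quantity traded is 4.8 at price 94.
The supply price at Q = 4.8 is 69.4. PS is the trapezoid between 94 and supply over [0, 4.8]: (1/2)[(94 - 55) + (94 - 69.4)](4.8) = 152.64.

152.64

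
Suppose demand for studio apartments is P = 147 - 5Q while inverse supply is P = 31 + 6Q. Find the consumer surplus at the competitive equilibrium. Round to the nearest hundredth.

278.02

Set 147 - 5Q = 31 + 6Q, which gives 116 = 11Q, so Q* = 10.5455 and P* = 147 - 5(10.5455) = 94.2727.
The demand choke price is 147, so CS = (1/2)(Q*)(147 - P*) = (1/2)(10.5455)(52.7273) = 278.0165.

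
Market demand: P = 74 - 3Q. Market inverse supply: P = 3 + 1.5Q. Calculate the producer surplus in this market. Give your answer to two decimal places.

Set 74 - 3Q = 3 + 1.5Q, which gives 71 = 4.5Q, so Q* = 15.7778 and P* = 74 - 3(15.7778) = 26.6667.
PS is the area between P* and the supply curve from 0 to Q*: (1/2)(15.7778)(23.6667) = 186.7037.

186.70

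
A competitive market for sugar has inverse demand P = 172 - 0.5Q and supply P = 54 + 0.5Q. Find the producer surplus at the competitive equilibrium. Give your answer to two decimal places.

Set 172 - 0.5Q = 54 + 0.5Q, which gives 118 = 1Q, so Q* = 118 and P* = 172 - 0.5(118) = 113.
Producer surplus is the triangle above supply below P*: (1/2)(118)(113 - 54) = (1/2)(118)(59) = 3481.

3481.00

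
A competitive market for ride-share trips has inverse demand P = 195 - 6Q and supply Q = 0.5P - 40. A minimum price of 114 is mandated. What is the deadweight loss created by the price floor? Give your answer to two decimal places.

Rewriting supply in inverse form: P = 80 + 2Q.
Free-market equilibrium: 195 - 6Q = 80 + 2Q gives Q* = 14.375, P* = 108.75.
At the floor price 114, quantity demanded is (195 - 114)/6 = 13.5; demand is the short side, so Q = 13.5 trades at P = 114.
The lost-trades triangle has base Q* - 13.5 = 0.875 and height equal to the gap between the curves at Q = 13.5, which is 114 - 107 = 7. DWL = (1/2)(0.875)(7) = 3.0625.

3.06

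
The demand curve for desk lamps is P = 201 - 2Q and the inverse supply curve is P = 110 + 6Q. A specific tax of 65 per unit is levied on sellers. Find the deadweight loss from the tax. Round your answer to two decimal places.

Pre-tax equilibrium: 201 - 2Q = 110 + 6Q gives Q* = 11.375, P* = 178.25.
A tax on sellers shifts supply up by 65: 201 - 2Q = 110 + 6Q + 65, so Q_t = 3.25. Buyers pay P_b = 194.5; sellers receive P_s = P_b - 65 = 129.5.
Deadweight loss is the triangle between the curves from Q_t to Q*: (1/2)(11.375 - 3.25)(65) = 264.0625.

264.06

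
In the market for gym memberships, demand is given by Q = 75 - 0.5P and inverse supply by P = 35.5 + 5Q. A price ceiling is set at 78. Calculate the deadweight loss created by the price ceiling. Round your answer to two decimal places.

Rewriting demand in inverse form: P = 150 - 2Q.
Free-market equilibrium: 150 - 2Q = 35.5 + 5Q gives Q* = 16.3571, P* = 117.2857.
At P = 78, sellers supply (78 - 35.5)/5 = 8.5 while buyers want more, so the quantity traded is 8.5 at price 78.
The lost-trades triangle has base Q* - 8.5 = 7.8571 and height equal to the gap between the curves at Q = 8.5, which is 133 - 78 = 55. DWL = (1/2)(7.8571)(55) = 216.0714.

216.07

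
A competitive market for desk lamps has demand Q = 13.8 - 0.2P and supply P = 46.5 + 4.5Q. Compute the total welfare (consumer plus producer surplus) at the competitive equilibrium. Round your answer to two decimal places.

26.64

Rewriting demand in inverse form: P = 69 - 5Q.
Equilibrium: 69 - 5Q = 46.5 + 4.5Q, so Q* = 2.3684 and P* = 57.1579.
Total surplus is the full triangle between the curves from 0 to Q*: (1/2)(2.3684)(69 - 46.5) = 26.6447.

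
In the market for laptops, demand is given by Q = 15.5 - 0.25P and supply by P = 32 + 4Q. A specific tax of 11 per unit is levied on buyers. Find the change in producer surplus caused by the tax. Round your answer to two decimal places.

-16.84

Rewriting demand in inverse form: P = 62 - 4Q.
Pre-tax equilibrium: 62 - 4Q = 32 + 4Q gives Q* = 3.75, P* = 47.
With the tax, buyers' net willingness to pay falls by 11: (62 - 11) - 4Q = 32 + 4Q, so Q_t = 2.375. Buyers pay P_b = 52.5; sellers receive P_s = P_b - 11 = 41.5.
PS falls from (1/2)(3.75)(15) = 28.125 to (1/2)(2.375)(9.5) = 11.2812, a change of -16.8438.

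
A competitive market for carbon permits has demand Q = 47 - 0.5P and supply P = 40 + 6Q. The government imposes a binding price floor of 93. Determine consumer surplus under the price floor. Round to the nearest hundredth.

0.25

Rewriting demand in inverse form: P = 94 - 2Q.
Free-market equilibrium: 94 - 2Q = 40 + 6Q gives Q* = 6.75, P* = 80.5.
At the floor price 93, quantity demanded is (94 - 93)/2 = 0.5; demand is the short side, so Q = 0.5 trades at P = 93.
CS is the triangle under demand above 93: (1/2)(0.5)(94 - 93) = 0.25.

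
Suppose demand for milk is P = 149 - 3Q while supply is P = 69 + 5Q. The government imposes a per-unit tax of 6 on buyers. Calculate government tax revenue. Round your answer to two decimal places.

55.50

Pre-tax equilibrium: 149 - 3Q = 69 + 5Q gives Q* = 10, P* = 119.
With the tax, buyers' net willingness to pay falls by 6: (149 - 6) - 3Q = 69 + 5Q, so Q_t = 9.25. Buyers pay P_b = 121.25; sellers receive P_s = P_b - 6 = 115.25.
Revenue is the tax times quantity traded: 6 x 9.25 = 55.5.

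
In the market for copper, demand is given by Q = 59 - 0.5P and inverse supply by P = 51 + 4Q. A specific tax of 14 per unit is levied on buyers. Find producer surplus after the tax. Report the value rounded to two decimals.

156.06

Rewriting demand in inverse form: P = 118 - 2Q.
Pre-tax equilibrium: 118 - 2Q = 51 + 4Q gives Q* = 11.1667, P* = 95.6667.
A tax on buyers shifts demand down by 14: (118 - 14) - 2Q = 51 + 4Q, so Q_t = 8.8333. Buyers pay P_b = 100.3333; sellers receive P_s = P_b - 14 = 86.3333.
Producer surplus is the triangle above supply below P_s: (1/2)(8.8333)(86.3333 - 51) = 156.0556.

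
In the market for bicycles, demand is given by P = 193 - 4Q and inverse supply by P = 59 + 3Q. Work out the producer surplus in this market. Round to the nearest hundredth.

Setting demand equal to supply, 134 = 7Q, so Q* = 19.1429 and P* = 116.4286.
The supply curve's price intercept is 59, so PS = (1/2)(Q*)(P* - 59) = (1/2)(19.1429)(57.4286) = 549.6735.

549.67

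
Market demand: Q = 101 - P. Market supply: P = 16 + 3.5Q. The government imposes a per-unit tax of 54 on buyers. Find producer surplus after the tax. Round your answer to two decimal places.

Rewriting demand in inverse form: P = 101 - Q.
Without the tax, 101 - Q = 16 + 3.5Q so Q* = 18.8889 and P* = 82.1111.
A tax on buyers shifts demand down by 54: (101 - 54) - Q = 16 + 3.5Q, so Q_t = 6.8889. Buyers pay P_b = 94.1111; sellers receive P_s = P_b - 54 = 40.1111.
Producer surplus is the triangle above supply below P_s: (1/2)(6.8889)(40.1111 - 16) = 83.0494.

83.05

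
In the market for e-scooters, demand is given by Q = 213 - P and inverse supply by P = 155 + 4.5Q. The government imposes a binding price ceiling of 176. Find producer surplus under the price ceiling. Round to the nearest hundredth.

Rewriting demand in inverse form: P = 213 - Q.
Free-market equilibrium: 213 - Q = 155 + 4.5Q gives Q* = 10.5455, P* = 202.4545.
At P = 176, sellers supply (176 - 155)/4.5 = 4.6667 while buyers want more, so the quantity traded is 4.6667 at price 176.
PS is the triangle above supply below 176: (1/2)(4.6667)(176 - 155) = 49.

49.00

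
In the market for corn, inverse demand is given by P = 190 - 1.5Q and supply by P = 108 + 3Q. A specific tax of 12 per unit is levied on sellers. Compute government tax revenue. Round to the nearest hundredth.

Without the tax, 190 - 1.5Q = 108 + 3Q so Q* = 18.2222 and P* = 162.6667.
With the tax, sellers need 12 more per unit: 190 - 1.5Q = 108 + 3Q + 12, so Q_t = 15.5556. Buyers pay P_b = 166.6667; sellers receive P_s = P_b - 12 = 154.6667.
Revenue is the tax times quantity traded: 12 x 15.5556 = 186.6667.

186.67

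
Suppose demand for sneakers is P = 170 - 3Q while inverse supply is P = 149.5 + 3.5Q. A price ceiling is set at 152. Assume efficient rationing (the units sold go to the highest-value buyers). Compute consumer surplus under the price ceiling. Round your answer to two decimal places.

Without the control, 170 - 3Q = 149.5 + 3.5Q so Q* = 3.1538 and P* = 160.5385.
At P = 152, sellers supply (152 - 149.5)/3.5 = 0.7143 while buyers want more, so the quantity traded is 0.7143 at price 152.
The demand price at Q = 0.7143 is 167.8571. CS is the trapezoid between demand and 152 over [0, 0.7143]: (1/2)[(170 - 152) + (167.8571 - 152)](0.7143) = 12.0918.

12.09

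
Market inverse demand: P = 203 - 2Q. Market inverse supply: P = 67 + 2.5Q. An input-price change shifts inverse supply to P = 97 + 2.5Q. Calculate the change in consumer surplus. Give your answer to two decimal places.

Initial equilibrium: Q_0 = 30.2222, P_0 = 142.5556; CS_0 = (1/2)(30.2222)(60.4444) = 913.3827, PS_0 = (1/2)(30.2222)(75.5556) = 1141.7284.
New equilibrium: 203 - 2Q = 97 + 2.5Q gives Q_1 = 23.5556, P_1 = 155.8889; CS_1 = 554.8642, PS_1 = 693.5802.
Change in consumer surplus = 554.8642 - 913.3827 = -358.5185.

-358.52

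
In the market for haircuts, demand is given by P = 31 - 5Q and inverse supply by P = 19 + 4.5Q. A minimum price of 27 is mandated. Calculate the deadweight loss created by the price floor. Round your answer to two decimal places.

1.02

Without the control, 31 - 5Q = 19 + 4.5Q so Q* = 1.2632 and P* = 24.6842.
At P = 27, buyers demand (31 - 27)/5 = 0.8 while sellers would supply more, so the quantity traded is 0.8 at price 27.
The lost-trades triangle has base Q* - 0.8 = 0.4632 and height equal to the gap between the curves at Q = 0.8, which is 27 - 22.6 = 4.4. DWL = (1/2)(0.4632)(4.4) = 1.0189.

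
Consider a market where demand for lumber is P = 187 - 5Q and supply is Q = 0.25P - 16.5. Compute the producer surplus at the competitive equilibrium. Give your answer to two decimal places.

361.51

Rewriting supply in inverse form: P = 66 + 4Q.
Setting demand equal to supply, 121 = 9Q, so Q* = 13.4444 and P* = 119.7778.
The supply curve's price intercept is 66, so PS = (1/2)(Q*)(P* - 66) = (1/2)(13.4444)(53.7778) = 361.5062.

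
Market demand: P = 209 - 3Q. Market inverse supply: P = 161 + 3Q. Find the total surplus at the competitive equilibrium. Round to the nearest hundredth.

Set 209 - 3Q = 161 + 3Q, which gives 48 = 6Q, so Q* = 8 and P* = 209 - 3(8) = 185.
CS = (1/2)(8)(24) = 96 and PS = (1/2)(8)(24) = 96, so total surplus = 192.

192.00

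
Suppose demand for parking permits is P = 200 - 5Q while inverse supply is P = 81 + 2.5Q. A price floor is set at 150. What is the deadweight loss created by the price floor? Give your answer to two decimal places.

129.07

Free-market equilibrium: 200 - 5Q = 81 + 2.5Q gives Q* = 15.8667, P* = 120.6667.
At the floor price 150, quantity demanded is (200 - 150)/5 = 10; demand is the short side, so Q = 10 trades at P = 150.
At Q = 10 the demand price is 150 and the supply price is 106. Deadweight loss is the triangle between the curves from 10 to 15.8667: (1/2)(150 - 106)(15.8667 - 10) = 129.0667.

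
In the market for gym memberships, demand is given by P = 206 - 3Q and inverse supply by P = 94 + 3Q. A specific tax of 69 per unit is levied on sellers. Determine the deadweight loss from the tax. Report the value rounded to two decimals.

Pre-tax equilibrium: 206 - 3Q = 94 + 3Q gives Q* = 18.6667, P* = 150.
With the tax, sellers need 69 more per unit: 206 - 3Q = 94 + 3Q + 69, so Q_t = 7.1667. Buyers pay P_b = 184.5; sellers receive P_s = P_b - 69 = 115.5.
Deadweight loss is the triangle between the curves from Q_t to Q*: (1/2)(18.6667 - 7.1667)(69) = 396.75.

396.75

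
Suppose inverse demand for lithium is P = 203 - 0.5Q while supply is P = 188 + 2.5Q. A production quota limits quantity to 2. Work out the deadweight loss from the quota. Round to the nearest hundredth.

Without the quota, 203 - 0.5Q = 188 + 2.5Q gives Q* = 5.
At Q = 2 the demand price is 203 - 0.5(2) = 202 and the supply price is 188 + 2.5(2) = 193.
Deadweight loss is the triangle between the curves from 2 to 5: (1/2)(202 - 193)(5 - 2) = 13.5.

13.50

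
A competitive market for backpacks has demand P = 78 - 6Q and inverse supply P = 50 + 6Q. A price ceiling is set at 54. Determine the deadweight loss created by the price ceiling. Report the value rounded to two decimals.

16.67

Free-market equilibrium: 78 - 6Q = 50 + 6Q gives Q* = 2.3333, P* = 64.
At the ceiling price 54, quantity supplied is (54 - 50)/6 = 0.6667; supply is the short side, so Q = 0.6667 trades at P = 54.
At Q = 0.6667 the demand price is 74 and the supply price is 54. Deadweight loss is the triangle between the curves from 0.6667 to 2.3333: (1/2)(74 - 54)(2.3333 - 0.6667) = 16.6667.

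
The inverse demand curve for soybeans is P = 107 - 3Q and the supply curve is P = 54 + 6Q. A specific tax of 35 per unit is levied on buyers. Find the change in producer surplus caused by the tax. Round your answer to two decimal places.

-92.04

Pre-tax equilibrium: 107 - 3Q = 54 + 6Q gives Q* = 5.8889, P* = 89.3333.
A tax on buyers shifts demand down by 35: (107 - 35) - 3Q = 54 + 6Q, so Q_t = 2. Buyers pay P_b = 101; sellers receive P_s = P_b - 35 = 66.
PS falls from (1/2)(5.8889)(35.3333) = 104.037 to (1/2)(2)(12) = 12, a change of -92.037.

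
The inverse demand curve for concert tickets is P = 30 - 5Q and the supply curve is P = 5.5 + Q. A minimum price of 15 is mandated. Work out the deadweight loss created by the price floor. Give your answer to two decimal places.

3.52

Free-market equilibrium: 30 - 5Q = 5.5 + Q gives Q* = 4.0833, P* = 9.5833.
At the floor price 15, quantity demanded is (30 - 15)/5 = 3; demand is the short side, so Q = 3 trades at P = 15.
The lost-trades triangle has base Q* - 3 = 1.0833 and height equal to the gap between the curves at Q = 3, which is 15 - 8.5 = 6.5. DWL = (1/2)(1.0833)(6.5) = 3.5208.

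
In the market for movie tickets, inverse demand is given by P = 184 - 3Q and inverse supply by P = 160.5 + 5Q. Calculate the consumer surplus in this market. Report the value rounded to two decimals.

Set 184 - 3Q = 160.5 + 5Q, which gives 23.5 = 8Q, so Q* = 2.9375 and P* = 184 - 3(2.9375) = 175.1875.
The demand choke price is 184, so CS = (1/2)(Q*)(184 - P*) = (1/2)(2.9375)(8.8125) = 12.9434.

12.94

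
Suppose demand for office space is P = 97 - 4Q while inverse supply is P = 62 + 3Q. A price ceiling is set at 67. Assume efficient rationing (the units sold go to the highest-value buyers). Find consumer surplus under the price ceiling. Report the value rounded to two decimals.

Without the control, 97 - 4Q = 62 + 3Q so Q* = 5 and P* = 77.
At the ceiling price 67, quantity supplied is (67 - 62)/3 = 1.6667; supply is the short side, so Q = 1.6667 trades at P = 67.
The demand price at Q = 1.6667 is 90.3333. CS is the trapezoid between demand and 67 over [0, 1.6667]: (1/2)[(97 - 67) + (90.3333 - 67)](1.6667) = 44.4444.

44.44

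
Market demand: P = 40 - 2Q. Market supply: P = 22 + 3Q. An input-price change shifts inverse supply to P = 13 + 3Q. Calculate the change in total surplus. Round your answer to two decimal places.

Initial equilibrium: Q_0 = 3.6, P_0 = 32.8; CS_0 = (1/2)(3.6)(7.2) = 12.96, PS_0 = (1/2)(3.6)(10.8) = 19.44.
New equilibrium: 40 - 2Q = 13 + 3Q gives Q_1 = 5.4, P_1 = 29.2; CS_1 = 29.16, PS_1 = 43.74.
Change in total surplus = (29.16 + 43.74) - (12.96 + 19.44) = 40.5.

40.50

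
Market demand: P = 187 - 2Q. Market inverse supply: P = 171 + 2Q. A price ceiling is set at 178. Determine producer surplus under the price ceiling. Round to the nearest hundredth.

Without the control, 187 - 2Q = 171 + 2Q so Q* = 4 and P* = 179.
At P = 178, sellers supply (178 - 171)/2 = 3.5 while buyers want more, so the quantity traded is 3.5 at price 178.
PS is the triangle above supply below 178: (1/2)(3.5)(178 - 171) = 12.25.

12.25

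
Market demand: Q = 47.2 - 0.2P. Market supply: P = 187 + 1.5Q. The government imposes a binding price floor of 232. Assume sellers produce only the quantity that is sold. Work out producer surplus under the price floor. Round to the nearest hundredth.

Rewriting demand in inverse form: P = 236 - 5Q.
Without the control, 236 - 5Q = 187 + 1.5Q so Q* = 7.5385 and P* = 198.3077.
At P = 232, buyers demand (236 - 232)/5 = 0.8 while sellers would supply more, so the quantity traded is 0.8 at price 232.
The supply price at Q = 0.8 is 188.2. PS is the trapezoid between 232 and supply over [0, 0.8]: (1/2)[(232 - 187) + (232 - 188.2)](0.8) = 35.52.

35.52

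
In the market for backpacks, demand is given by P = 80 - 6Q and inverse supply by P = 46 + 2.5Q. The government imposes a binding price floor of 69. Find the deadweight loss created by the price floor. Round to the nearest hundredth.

19.95

Without the control, 80 - 6Q = 46 + 2.5Q so Q* = 4 and P* = 56.
At P = 69, buyers demand (80 - 69)/6 = 1.8333 while sellers would supply more, so the quantity traded is 1.8333 at price 69.
The lost-trades triangle has base Q* - 1.8333 = 2.1667 and height equal to the gap between the curves at Q = 1.8333, which is 69 - 50.5833 = 18.4167. DWL = (1/2)(2.1667)(18.4167) = 19.9514.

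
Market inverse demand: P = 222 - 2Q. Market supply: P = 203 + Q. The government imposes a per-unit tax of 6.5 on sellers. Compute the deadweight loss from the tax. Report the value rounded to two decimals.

7.04

Without the tax, 222 - 2Q = 203 + Q so Q* = 6.3333 and P* = 209.3333.
A tax on sellers shifts supply up by 6.5: 222 - 2Q = 203 + Q + 6.5, so Q_t = 4.1667. Buyers pay P_b = 213.6667; sellers receive P_s = P_b - 6.5 = 207.1667.
Deadweight loss is the triangle between the curves from Q_t to Q*: (1/2)(6.3333 - 4.1667)(6.5) = 7.0417.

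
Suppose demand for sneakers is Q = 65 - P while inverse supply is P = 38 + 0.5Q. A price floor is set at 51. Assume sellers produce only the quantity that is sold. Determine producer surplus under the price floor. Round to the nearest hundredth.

133.00

Rewriting demand in inverse form: P = 65 - Q.
Without the control, 65 - Q = 38 + 0.5Q so Q* = 18 and P* = 47.
At the floor price 51, quantity demanded is (65 - 51)/1 = 14; demand is the short side, so Q = 14 trades at P = 51.
The supply price at Q = 14 is 45. PS is the trapezoid between 51 and supply over [0, 14]: (1/2)[(51 - 38) + (51 - 45)](14) = 133.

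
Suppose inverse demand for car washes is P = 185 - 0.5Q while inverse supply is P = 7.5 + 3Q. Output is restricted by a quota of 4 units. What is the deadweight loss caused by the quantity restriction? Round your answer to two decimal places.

Without the quota, 185 - 0.5Q = 7.5 + 3Q gives Q* = 50.7143.
At Q = 4 the demand price is 185 - 0.5(4) = 183 and the supply price is 7.5 + 3(4) = 19.5.
Deadweight loss is the triangle between the curves from 4 to 50.7143: (1/2)(183 - 19.5)(50.7143 - 4) = 3818.8929.

3818.89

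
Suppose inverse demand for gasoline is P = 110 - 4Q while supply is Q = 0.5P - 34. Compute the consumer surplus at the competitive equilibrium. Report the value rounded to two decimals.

98.00

Rewriting supply in inverse form: P = 68 + 2Q.
Setting demand equal to supply, 42 = 6Q, so Q* = 7 and P* = 82.
CS is the area between the demand curve and P* from 0 to Q*: (1/2)(7)(28) = 98.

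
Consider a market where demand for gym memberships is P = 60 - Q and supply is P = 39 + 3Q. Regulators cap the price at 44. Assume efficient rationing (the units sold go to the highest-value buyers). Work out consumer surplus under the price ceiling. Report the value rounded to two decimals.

25.28

Without the control, 60 - Q = 39 + 3Q so Q* = 5.25 and P* = 54.75.
At P = 44, sellers supply (44 - 39)/3 = 1.6667 while buyers want more, so the quantity traded is 1.6667 at price 44.
The demand price at Q = 1.6667 is 58.3333. CS is the trapezoid between demand and 44 over [0, 1.6667]: (1/2)[(60 - 44) + (58.3333 - 44)](1.6667) = 25.2778.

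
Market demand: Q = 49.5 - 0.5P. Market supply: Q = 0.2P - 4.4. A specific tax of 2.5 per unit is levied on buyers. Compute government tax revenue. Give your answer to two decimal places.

Rewriting demand in inverse form: P = 99 - 2Q.
Rewriting supply in inverse form: P = 22 + 5Q.
Pre-tax equilibrium: 99 - 2Q = 22 + 5Q gives Q* = 11, P* = 77.
A tax on buyers shifts demand down by 2.5: (99 - 2.5) - 2Q = 22 + 5Q, so Q_t = 10.6429. Buyers pay P_b = 77.7143; sellers receive P_s = P_b - 2.5 = 75.2143.
Revenue is the tax times quantity traded: 2.5 x 10.6429 = 26.6071.

26.61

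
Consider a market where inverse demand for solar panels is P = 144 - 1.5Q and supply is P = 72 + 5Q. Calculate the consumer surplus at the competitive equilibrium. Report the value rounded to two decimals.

Equilibrium: 144 - 1.5Q = 72 + 5Q, so Q* = 11.0769 and P* = 127.3846.
Consumer surplus is the triangle under demand above P*: (1/2)(11.0769)(144 - 127.3846) = (1/2)(11.0769)(16.6154) = 92.0237.

92.02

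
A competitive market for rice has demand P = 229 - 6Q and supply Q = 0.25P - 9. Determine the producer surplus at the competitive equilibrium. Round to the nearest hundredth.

Rewriting supply in inverse form: P = 36 + 4Q.
Equilibrium: 229 - 6Q = 36 + 4Q, so Q* = 19.3 and P* = 113.2.
PS is the area between P* and the supply curve from 0 to Q*: (1/2)(19.3)(77.2) = 744.98.

744.98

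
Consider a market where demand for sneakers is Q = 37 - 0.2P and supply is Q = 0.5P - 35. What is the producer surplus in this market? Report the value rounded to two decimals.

Rewriting demand in inverse form: P = 185 - 5Q.
Rewriting supply in inverse form: P = 70 + 2Q.
Set 185 - 5Q = 70 + 2Q, which gives 115 = 7Q, so Q* = 16.4286 and P* = 185 - 5(16.4286) = 102.8571.
The supply curve's price intercept is 70, so PS = (1/2)(Q*)(P* - 70) = (1/2)(16.4286)(32.8571) = 269.898.

269.90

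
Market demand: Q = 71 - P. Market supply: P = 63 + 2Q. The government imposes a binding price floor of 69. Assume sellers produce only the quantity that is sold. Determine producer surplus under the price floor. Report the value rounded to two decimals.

Rewriting demand in inverse form: P = 71 - Q.
Free-market equilibrium: 71 - Q = 63 + 2Q gives Q* = 2.6667, P* = 68.3333.
At P = 69, buyers demand (71 - 69)/1 = 2 while sellers would supply more, so the quantity traded is 2 at price 69.
The supply price at Q = 2 is 67. PS is the trapezoid between 69 and supply over [0, 2]: (1/2)[(69 - 63) + (69 - 67)](2) = 8.

8.00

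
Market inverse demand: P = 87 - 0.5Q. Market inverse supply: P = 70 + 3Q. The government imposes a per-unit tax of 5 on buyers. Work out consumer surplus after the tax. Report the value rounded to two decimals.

Pre-tax equilibrium: 87 - 0.5Q = 70 + 3Q gives Q* = 4.8571, P* = 84.5714.
A tax on buyers shifts demand down by 5: (87 - 5) - 0.5Q = 70 + 3Q, so Q_t = 3.4286. Buyers pay P_b = 85.2857; sellers receive P_s = P_b - 5 = 80.2857.
Consumer surplus is the triangle under demand above P_b: (1/2)(3.4286)(87 - 85.2857) = 2.9388.

2.94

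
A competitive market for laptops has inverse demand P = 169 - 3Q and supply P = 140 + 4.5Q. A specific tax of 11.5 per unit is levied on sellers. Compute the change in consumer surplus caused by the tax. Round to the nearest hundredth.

Pre-tax equilibrium: 169 - 3Q = 140 + 4.5Q gives Q* = 3.8667, P* = 157.4.
With the tax, sellers need 11.5 more per unit: 169 - 3Q = 140 + 4.5Q + 11.5, so Q_t = 2.3333. Buyers pay P_b = 162; sellers receive P_s = P_b - 11.5 = 150.5.
CS falls from (1/2)(3.8667)(11.6) = 22.4267 to (1/2)(2.3333)(7) = 8.1667, a change of -14.26.

-14.26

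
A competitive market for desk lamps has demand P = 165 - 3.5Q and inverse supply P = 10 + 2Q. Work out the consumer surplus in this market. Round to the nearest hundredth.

1389.88

Setting demand equal to supply, 155 = 5.5Q, so Q* = 28.1818 and P* = 66.3636.
The demand choke price is 165, so CS = (1/2)(Q*)(165 - P*) = (1/2)(28.1818)(98.6364) = 1389.876.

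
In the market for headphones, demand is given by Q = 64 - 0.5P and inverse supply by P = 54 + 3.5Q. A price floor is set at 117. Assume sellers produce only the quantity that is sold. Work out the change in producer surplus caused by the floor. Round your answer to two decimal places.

-23.23

Rewriting demand in inverse form: P = 128 - 2Q.
Free-market equilibrium: 128 - 2Q = 54 + 3.5Q gives Q* = 13.4545, P* = 101.0909.
At P = 117, buyers demand (128 - 117)/2 = 5.5 while sellers would supply more, so the quantity traded is 5.5 at price 117.
PS goes from (1/2)(13.4545)(47.0909) = 316.7934 to 293.5625 (computed as (117 - 54)(5.5) - (1/2)(3.5)(5.5)^2), a change of -23.2309.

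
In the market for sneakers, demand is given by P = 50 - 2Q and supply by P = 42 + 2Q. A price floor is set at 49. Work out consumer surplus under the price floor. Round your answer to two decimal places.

Free-market equilibrium: 50 - 2Q = 42 + 2Q gives Q* = 2, P* = 46.
At the floor price 49, quantity demanded is (50 - 49)/2 = 0.5; demand is the short side, so Q = 0.5 trades at P = 49.
CS is the triangle under demand above 49: (1/2)(0.5)(50 - 49) = 0.25.

0.25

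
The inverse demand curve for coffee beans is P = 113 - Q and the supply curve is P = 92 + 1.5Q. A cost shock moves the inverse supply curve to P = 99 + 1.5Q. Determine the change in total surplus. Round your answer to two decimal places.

Initial equilibrium: Q_0 = 8.4, P_0 = 104.6; CS_0 = (1/2)(8.4)(8.4) = 35.28, PS_0 = (1/2)(8.4)(12.6) = 52.92.
New equilibrium: 113 - Q = 99 + 1.5Q gives Q_1 = 5.6, P_1 = 107.4; CS_1 = 15.68, PS_1 = 23.52.
Change in total surplus = (15.68 + 23.52) - (35.28 + 52.92) = -49.

-49.00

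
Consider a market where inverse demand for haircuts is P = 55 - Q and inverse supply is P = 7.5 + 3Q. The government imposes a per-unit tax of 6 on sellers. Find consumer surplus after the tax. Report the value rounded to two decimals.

53.82

Without the tax, 55 - Q = 7.5 + 3Q so Q* = 11.875 and P* = 43.125.
With the tax, sellers need 6 more per unit: 55 - Q = 7.5 + 3Q + 6, so Q_t = 10.375. Buyers pay P_b = 44.625; sellers receive P_s = P_b - 6 = 38.625.
CS = (1/2)(Q_t)(55 - P_b) = (1/2)(10.375)(10.375) = 53.8203.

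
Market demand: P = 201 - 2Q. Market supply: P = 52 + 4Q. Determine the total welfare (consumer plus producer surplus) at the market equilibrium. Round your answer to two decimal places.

1850.08

Set 201 - 2Q = 52 + 4Q, which gives 149 = 6Q, so Q* = 24.8333 and P* = 201 - 2(24.8333) = 151.3333.
CS = (1/2)(24.8333)(49.6667) = 616.6944 and PS = (1/2)(24.8333)(99.3333) = 1233.3889, so total surplus = 1850.0833.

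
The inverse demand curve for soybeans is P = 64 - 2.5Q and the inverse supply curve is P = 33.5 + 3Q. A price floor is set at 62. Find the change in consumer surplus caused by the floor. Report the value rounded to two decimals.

-37.64

Free-market equilibrium: 64 - 2.5Q = 33.5 + 3Q gives Q* = 5.5455, P* = 50.1364.
At P = 62, buyers demand (64 - 62)/2.5 = 0.8 while sellers would supply more, so the quantity traded is 0.8 at price 62.
CS goes from (1/2)(5.5455)(13.8636) = 38.4401 to 0.8 (computed as (64 - 62)(0.8) - (1/2)(2.5)(0.8)^2), a change of -37.6401.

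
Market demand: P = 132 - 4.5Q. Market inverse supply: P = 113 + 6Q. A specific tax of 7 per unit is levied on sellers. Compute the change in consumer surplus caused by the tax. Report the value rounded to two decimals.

Pre-tax equilibrium: 132 - 4.5Q = 113 + 6Q gives Q* = 1.8095, P* = 123.8571.
A tax on sellers shifts supply up by 7: 132 - 4.5Q = 113 + 6Q + 7, so Q_t = 1.1429. Buyers pay P_b = 126.8571; sellers receive P_s = P_b - 7 = 119.8571.
Consumers lose the trapezoid between P* and P_b out to Q_t plus the triangle from Q_t to Q*: change in CS = 2.9388 - 7.3673 = -4.4286.

-4.43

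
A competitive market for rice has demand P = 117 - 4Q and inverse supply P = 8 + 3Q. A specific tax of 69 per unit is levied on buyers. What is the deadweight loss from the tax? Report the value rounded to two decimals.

340.07

Without the tax, 117 - 4Q = 8 + 3Q so Q* = 15.5714 and P* = 54.7143.
With the tax, buyers' net willingness to pay falls by 69: (117 - 69) - 4Q = 8 + 3Q, so Q_t = 5.7143. Buyers pay P_b = 94.1429; sellers receive P_s = P_b - 69 = 25.1429.
The welfare triangle lost has base Q* - Q_t = 9.8571 and height t = 69, so DWL = (1/2)(9.8571)(69) = 340.0714.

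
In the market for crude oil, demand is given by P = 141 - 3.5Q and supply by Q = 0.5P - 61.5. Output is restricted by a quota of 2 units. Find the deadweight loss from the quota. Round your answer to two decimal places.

4.45

Rewriting supply in inverse form: P = 123 + 2Q.
Unrestricted equilibrium: Q* = (141 - 123)/(3.5 + 2) = 3.2727.
At Q = 2 the demand price is 141 - 3.5(2) = 134 and the supply price is 123 + 2(2) = 127.
DWL = (1/2)(gap between curves at 2) x (Q* - 2) = (1/2)(7)(1.2727) = 4.4545.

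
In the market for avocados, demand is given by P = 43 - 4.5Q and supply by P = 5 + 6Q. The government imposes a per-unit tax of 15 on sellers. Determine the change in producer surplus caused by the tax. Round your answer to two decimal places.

Pre-tax equilibrium: 43 - 4.5Q = 5 + 6Q gives Q* = 3.619, P* = 26.7143.
A tax on sellers shifts supply up by 15: 43 - 4.5Q = 5 + 6Q + 15, so Q_t = 2.1905. Buyers pay P_b = 33.1429; sellers receive P_s = P_b - 15 = 18.1429.
PS falls from (1/2)(3.619)(21.7143) = 39.2925 to (1/2)(2.1905)(13.1429) = 14.3946, a change of -24.898.

-24.90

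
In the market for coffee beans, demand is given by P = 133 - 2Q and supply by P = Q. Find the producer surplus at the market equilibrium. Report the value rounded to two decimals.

982.72

Set 133 - 2Q = Q, which gives 133 = 3Q, so Q* = 44.3333 and P* = 133 - 2(44.3333) = 44.3333.
The supply curve's price intercept is 0, so PS = (1/2)(Q*)(P* - 0) = (1/2)(44.3333)(44.3333) = 982.7222.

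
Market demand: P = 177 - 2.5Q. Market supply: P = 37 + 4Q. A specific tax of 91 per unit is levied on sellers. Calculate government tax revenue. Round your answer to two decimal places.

Without the tax, 177 - 2.5Q = 37 + 4Q so Q* = 21.5385 and P* = 123.1538.
With the tax, sellers need 91 more per unit: 177 - 2.5Q = 37 + 4Q + 91, so Q_t = 7.5385. Buyers pay P_b = 158.1538; sellers receive P_s = P_b - 91 = 67.1538.
Tax revenue = t x Q_t = 91 x 7.5385 = 686.

686.00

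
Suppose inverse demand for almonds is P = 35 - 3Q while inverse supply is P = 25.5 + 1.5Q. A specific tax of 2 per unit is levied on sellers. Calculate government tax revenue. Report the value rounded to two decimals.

3.33

Without the tax, 35 - 3Q = 25.5 + 1.5Q so Q* = 2.1111 and P* = 28.6667.
With the tax, sellers need 2 more per unit: 35 - 3Q = 25.5 + 1.5Q + 2, so Q_t = 1.6667. Buyers pay P_b = 30; sellers receive P_s = P_b - 2 = 28.
Revenue is the tax times quantity traded: 2 x 1.6667 = 3.3333.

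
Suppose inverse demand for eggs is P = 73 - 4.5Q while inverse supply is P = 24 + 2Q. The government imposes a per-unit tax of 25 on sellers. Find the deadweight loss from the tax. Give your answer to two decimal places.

Pre-tax equilibrium: 73 - 4.5Q = 24 + 2Q gives Q* = 7.5385, P* = 39.0769.
With the tax, sellers need 25 more per unit: 73 - 4.5Q = 24 + 2Q + 25, so Q_t = 3.6923. Buyers pay P_b = 56.3846; sellers receive P_s = P_b - 25 = 31.3846.
Deadweight loss is the triangle between the curves from Q_t to Q*: (1/2)(7.5385 - 3.6923)(25) = 48.0769.

48.08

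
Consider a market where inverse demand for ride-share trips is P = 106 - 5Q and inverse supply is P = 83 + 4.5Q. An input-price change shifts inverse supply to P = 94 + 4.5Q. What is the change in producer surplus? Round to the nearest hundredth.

Initial equilibrium: Q_0 = 2.4211, P_0 = 93.8947; CS_0 = (1/2)(2.4211)(12.1053) = 14.6537, PS_0 = (1/2)(2.4211)(10.8947) = 13.1884.
New equilibrium: 106 - 5Q = 94 + 4.5Q gives Q_1 = 1.2632, P_1 = 99.6842; CS_1 = 3.9889, PS_1 = 3.59.
Change in producer surplus = 3.59 - 13.1884 = -9.5983.

-9.60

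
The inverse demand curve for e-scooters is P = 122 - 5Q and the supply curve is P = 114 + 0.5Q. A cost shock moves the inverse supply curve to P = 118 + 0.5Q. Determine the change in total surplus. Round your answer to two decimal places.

-4.36

Initial equilibrium: Q_0 = 1.4545, P_0 = 114.7273; CS_0 = (1/2)(1.4545)(7.2727) = 5.2893, PS_0 = (1/2)(1.4545)(0.7273) = 0.5289.
New equilibrium: 122 - 5Q = 118 + 0.5Q gives Q_1 = 0.7273, P_1 = 118.3636; CS_1 = 1.3223, PS_1 = 0.1322.
Change in total surplus = (1.3223 + 0.1322) - (5.2893 + 0.5289) = -4.3636.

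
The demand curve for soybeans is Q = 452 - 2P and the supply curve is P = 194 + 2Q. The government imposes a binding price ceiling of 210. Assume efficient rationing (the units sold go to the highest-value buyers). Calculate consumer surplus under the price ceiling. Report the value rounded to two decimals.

Rewriting demand in inverse form: P = 226 - 0.5Q.
Free-market equilibrium: 226 - 0.5Q = 194 + 2Q gives Q* = 12.8, P* = 219.6.
At P = 210, sellers supply (210 - 194)/2 = 8 while buyers want more, so the quantity traded is 8 at price 210.
The demand price at Q = 8 is 222. CS is the trapezoid between demand and 210 over [0, 8]: (1/2)[(226 - 210) + (222 - 210)](8) = 112.

112.00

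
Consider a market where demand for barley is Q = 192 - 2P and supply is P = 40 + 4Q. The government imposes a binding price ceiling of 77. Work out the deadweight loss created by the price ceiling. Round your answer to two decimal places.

Rewriting demand in inverse form: P = 96 - 0.5Q.
Without the control, 96 - 0.5Q = 40 + 4Q so Q* = 12.4444 and P* = 89.7778.
At P = 77, sellers supply (77 - 40)/4 = 9.25 while buyers want more, so the quantity traded is 9.25 at price 77.
The lost-trades triangle has base Q* - 9.25 = 3.1944 and height equal to the gap between the curves at Q = 9.25, which is 91.375 - 77 = 14.375. DWL = (1/2)(3.1944)(14.375) = 22.9601.

22.96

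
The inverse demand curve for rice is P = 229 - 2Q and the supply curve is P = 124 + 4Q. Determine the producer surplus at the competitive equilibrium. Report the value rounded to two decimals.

612.50

Setting demand equal to supply, 105 = 6Q, so Q* = 17.5 and P* = 194.
The supply curve's price intercept is 124, so PS = (1/2)(Q*)(P* - 124) = (1/2)(17.5)(70) = 612.5.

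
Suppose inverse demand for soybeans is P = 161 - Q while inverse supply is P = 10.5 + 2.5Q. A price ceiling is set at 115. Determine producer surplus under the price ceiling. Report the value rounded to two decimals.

Free-market equilibrium: 161 - Q = 10.5 + 2.5Q gives Q* = 43, P* = 118.
At P = 115, sellers supply (115 - 10.5)/2.5 = 41.8 while buyers want more, so the quantity traded is 41.8 at price 115.
PS is the triangle above supply below 115: (1/2)(41.8)(115 - 10.5) = 2184.05.

2184.05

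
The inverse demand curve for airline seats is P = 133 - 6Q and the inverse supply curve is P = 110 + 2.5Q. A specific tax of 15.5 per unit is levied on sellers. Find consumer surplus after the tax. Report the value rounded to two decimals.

2.34

Pre-tax equilibrium: 133 - 6Q = 110 + 2.5Q gives Q* = 2.7059, P* = 116.7647.
With the tax, sellers need 15.5 more per unit: 133 - 6Q = 110 + 2.5Q + 15.5, so Q_t = 0.8824. Buyers pay P_b = 127.7059; sellers receive P_s = P_b - 15.5 = 112.2059.
Consumer surplus is the triangle under demand above P_b: (1/2)(0.8824)(133 - 127.7059) = 2.3356.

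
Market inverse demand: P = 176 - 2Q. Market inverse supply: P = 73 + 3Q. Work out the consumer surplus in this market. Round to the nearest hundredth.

Set 176 - 2Q = 73 + 3Q, which gives 103 = 5Q, so Q* = 20.6 and P* = 176 - 2(20.6) = 134.8.
The demand choke price is 176, so CS = (1/2)(Q*)(176 - P*) = (1/2)(20.6)(41.2) = 424.36.

424.36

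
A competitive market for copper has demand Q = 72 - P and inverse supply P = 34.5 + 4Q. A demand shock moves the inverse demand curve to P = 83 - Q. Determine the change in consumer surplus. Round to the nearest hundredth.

18.92

Rewriting demand in inverse form: P = 72 - Q.
Initial equilibrium: Q_0 = 7.5, P_0 = 64.5; CS_0 = (1/2)(7.5)(7.5) = 28.125, PS_0 = (1/2)(7.5)(30) = 112.5.
New equilibrium: 83 - Q = 34.5 + 4Q gives Q_1 = 9.7, P_1 = 73.3; CS_1 = 47.045, PS_1 = 188.18.
Change in consumer surplus = 47.045 - 28.125 = 18.92.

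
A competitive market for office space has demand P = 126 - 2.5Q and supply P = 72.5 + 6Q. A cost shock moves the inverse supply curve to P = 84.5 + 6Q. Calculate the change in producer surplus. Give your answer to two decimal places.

-47.34

Initial equilibrium: Q_0 = 6.2941, P_0 = 110.2647; CS_0 = (1/2)(6.2941)(15.7353) = 49.5199, PS_0 = (1/2)(6.2941)(37.7647) = 118.8478.
New equilibrium: 126 - 2.5Q = 84.5 + 6Q gives Q_1 = 4.8824, P_1 = 113.7941; CS_1 = 29.7967, PS_1 = 71.5121.
Change in producer surplus = 71.5121 - 118.8478 = -47.3356.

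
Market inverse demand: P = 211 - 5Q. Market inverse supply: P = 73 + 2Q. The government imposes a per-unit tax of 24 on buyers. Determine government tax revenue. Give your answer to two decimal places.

Without the tax, 211 - 5Q = 73 + 2Q so Q* = 19.7143 and P* = 112.4286.
A tax on buyers shifts demand down by 24: (211 - 24) - 5Q = 73 + 2Q, so Q_t = 16.2857. Buyers pay P_b = 129.5714; sellers receive P_s = P_b - 24 = 105.5714.
Revenue is the tax times quantity traded: 24 x 16.2857 = 390.8571.

390.86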